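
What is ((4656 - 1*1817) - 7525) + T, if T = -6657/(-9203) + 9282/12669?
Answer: -182061377941/38864269 ≈ -4684.5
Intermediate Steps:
T = 56586593/38864269 (T = -6657*(-1/9203) + 9282*(1/12669) = 6657/9203 + 3094/4223 = 56586593/38864269 ≈ 1.4560)
((4656 - 1*1817) - 7525) + T = ((4656 - 1*1817) - 7525) + 56586593/38864269 = ((4656 - 1817) - 7525) + 56586593/38864269 = (2839 - 7525) + 56586593/38864269 = -4686 + 56586593/38864269 = -182061377941/38864269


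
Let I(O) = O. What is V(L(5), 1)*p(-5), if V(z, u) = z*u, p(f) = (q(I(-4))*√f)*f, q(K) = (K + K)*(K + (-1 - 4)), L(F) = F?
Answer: -1800*I*√5 ≈ -4024.9*I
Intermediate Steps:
q(K) = 2*K*(-5 + K) (q(K) = (2*K)*(K - 5) = (2*K)*(-5 + K) = 2*K*(-5 + K))
p(f) = 72*f^(3/2) (p(f) = ((2*(-4)*(-5 - 4))*√f)*f = ((2*(-4)*(-9))*√f)*f = (72*√f)*f = 72*f^(3/2))
V(z, u) = u*z
V(L(5), 1)*p(-5) = (1*5)*(72*(-5)^(3/2)) = 5*(72*(-5*I*√5)) = 5*(-360*I*√5) = -1800*I*√5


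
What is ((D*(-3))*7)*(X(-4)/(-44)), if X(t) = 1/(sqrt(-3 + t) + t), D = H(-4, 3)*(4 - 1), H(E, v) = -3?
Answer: 189/253 + 189*I*sqrt(7)/1012 ≈ 0.74704 + 0.49412*I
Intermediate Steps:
D = -9 (D = -3*(4 - 1) = -3*3 = -9)
X(t) = 1/(t + sqrt(-3 + t))
((D*(-3))*7)*(X(-4)/(-44)) = (-9*(-3)*7)*(1/(-4 + sqrt(-3 - 4)*(-44))) = (27*7)*(-1/44/(-4 + sqrt(-7))) = 189*(-1/44/(-4 + I*sqrt(7))) = 189*(-1/(44*(-4 + I*sqrt(7)))) = -189/(44*(-4 + I*sqrt(7)))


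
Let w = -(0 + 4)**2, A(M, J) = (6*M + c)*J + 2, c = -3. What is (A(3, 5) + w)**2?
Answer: 3721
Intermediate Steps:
A(M, J) = 2 + J*(-3 + 6*M) (A(M, J) = (6*M - 3)*J + 2 = (-3 + 6*M)*J + 2 = J*(-3 + 6*M) + 2 = 2 + J*(-3 + 6*M))
w = -16 (w = -1*4**2 = -1*16 = -16)
(A(3, 5) + w)**2 = ((2 - 3*5 + 6*5*3) - 16)**2 = ((2 - 15 + 90) - 16)**2 = (77 - 16)**2 = 61**2 = 3721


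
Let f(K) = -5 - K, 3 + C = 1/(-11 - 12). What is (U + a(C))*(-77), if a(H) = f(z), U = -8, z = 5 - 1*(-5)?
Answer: 1771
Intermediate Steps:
z = 10 (z = 5 + 5 = 10)
C = -70/23 (C = -3 + 1/(-11 - 12) = -3 + 1/(-23) = -3 - 1/23 = -70/23 ≈ -3.0435)
a(H) = -15 (a(H) = -5 - 1*10 = -5 - 10 = -15)
(U + a(C))*(-77) = (-8 - 15)*(-77) = -23*(-77) = 1771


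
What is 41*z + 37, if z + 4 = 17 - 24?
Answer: -414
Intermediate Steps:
z = -11 (z = -4 + (17 - 24) = -4 - 7 = -11)
41*z + 37 = 41*(-11) + 37 = -451 + 37 = -414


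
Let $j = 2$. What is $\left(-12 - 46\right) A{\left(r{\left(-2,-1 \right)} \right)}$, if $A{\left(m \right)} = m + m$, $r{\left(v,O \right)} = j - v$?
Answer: $-464$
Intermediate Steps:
$r{\left(v,O \right)} = 2 - v$
$A{\left(m \right)} = 2 m$
$\left(-12 - 46\right) A{\left(r{\left(-2,-1 \right)} \right)} = \left(-12 - 46\right) 2 \left(2 - -2\right) = - 58 \cdot 2 \left(2 + 2\right) = - 58 \cdot 2 \cdot 4 = \left(-58\right) 8 = -464$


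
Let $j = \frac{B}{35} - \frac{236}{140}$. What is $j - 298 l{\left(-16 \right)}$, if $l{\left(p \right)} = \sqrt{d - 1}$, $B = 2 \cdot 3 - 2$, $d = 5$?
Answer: $- \frac{4183}{7} \approx -597.57$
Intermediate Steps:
$B = 4$ ($B = 6 - 2 = 4$)
$l{\left(p \right)} = 2$ ($l{\left(p \right)} = \sqrt{5 - 1} = \sqrt{4} = 2$)
$j = - \frac{11}{7}$ ($j = \frac{4}{35} - \frac{236}{140} = 4 \cdot \frac{1}{35} - \frac{59}{35} = \frac{4}{35} - \frac{59}{35} = - \frac{11}{7} \approx -1.5714$)
$j - 298 l{\left(-16 \right)} = - \frac{11}{7} - 596 = - \frac{4183}{7}$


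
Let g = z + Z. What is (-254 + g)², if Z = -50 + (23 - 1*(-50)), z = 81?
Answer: 22500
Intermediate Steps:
Z = 23 (Z = -50 + (23 + 50) = -50 + 73 = 23)
g = 104 (g = 81 + 23 = 104)
(-254 + g)² = (-254 + 104)² = (-150)² = 22500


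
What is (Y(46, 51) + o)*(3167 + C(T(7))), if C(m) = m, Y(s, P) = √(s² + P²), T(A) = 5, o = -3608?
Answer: -11444576 + 3172*√4717 ≈ -1.1227e+7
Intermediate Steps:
Y(s, P) = √(P² + s²)
(Y(46, 51) + o)*(3167 + C(T(7))) = (√(51² + 46²) - 3608)*(3167 + 5) = (√(2601 + 2116) - 3608)*3172 = (√4717 - 3608)*3172 = (-3608 + √4717)*3172 = -11444576 + 3172*√4717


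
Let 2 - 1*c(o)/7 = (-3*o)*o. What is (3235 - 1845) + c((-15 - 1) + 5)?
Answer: 3945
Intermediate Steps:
c(o) = 14 + 21*o² (c(o) = 14 - 7*(-3*o)*o = 14 - (-21)*o² = 14 + 21*o²)
(3235 - 1845) + c((-15 - 1) + 5) = (3235 - 1845) + (14 + 21*((-15 - 1) + 5)²) = 1390 + (14 + 21*(-16 + 5)²) = 1390 + (14 + 21*(-11)²) = 1390 + (14 + 21*121) = 1390 + (14 + 2541) = 1390 + 2555 = 3945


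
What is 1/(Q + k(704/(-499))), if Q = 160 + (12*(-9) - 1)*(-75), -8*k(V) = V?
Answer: 499/4159253 ≈ 0.00011997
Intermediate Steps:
k(V) = -V/8
Q = 8335 (Q = 160 + (-108 - 1)*(-75) = 160 - 109*(-75) = 160 + 8175 = 8335)
1/(Q + k(704/(-499))) = 1/(8335 - 88/(-499)) = 1/(8335 - 88*(-1)/499) = 1/(8335 - ⅛*(-704/499)) = 1/(8335 + 88/499) = 1/(4159253/499) = 499/4159253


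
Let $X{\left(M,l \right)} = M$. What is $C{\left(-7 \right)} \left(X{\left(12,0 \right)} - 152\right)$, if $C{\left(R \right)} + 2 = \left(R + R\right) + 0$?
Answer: $2240$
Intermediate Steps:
$C{\left(R \right)} = -2 + 2 R$ ($C{\left(R \right)} = -2 + \left(\left(R + R\right) + 0\right) = -2 + \left(2 R + 0\right) = -2 + 2 R$)
$C{\left(-7 \right)} \left(X{\left(12,0 \right)} - 152\right) = \left(-2 + 2 \left(-7\right)\right) \left(12 - 152\right) = \left(-2 - 14\right) \left(-140\right) = \left(-16\right) \left(-140\right) = 2240$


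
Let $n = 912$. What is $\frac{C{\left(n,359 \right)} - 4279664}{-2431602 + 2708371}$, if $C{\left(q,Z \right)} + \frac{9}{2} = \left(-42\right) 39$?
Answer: $- \frac{8562613}{553538} \approx -15.469$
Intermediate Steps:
$C{\left(q,Z \right)} = - \frac{3285}{2}$ ($C{\left(q,Z \right)} = - \frac{9}{2} - 1638 = - \frac{3285}{2}$)
$\frac{C{\left(n,359 \right)} - 4279664}{-2431602 + 2708371} = \frac{- \frac{3285}{2} - 4279664}{-2431602 + 2708371} = - \frac{8562613}{2 \cdot 276769} = \left(- \frac{8562613}{2}\right) \frac{1}{276769} = - \frac{8562613}{553538}$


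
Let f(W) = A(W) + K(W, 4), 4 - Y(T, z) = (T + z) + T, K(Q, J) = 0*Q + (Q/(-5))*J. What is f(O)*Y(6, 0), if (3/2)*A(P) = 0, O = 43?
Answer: 1376/5 ≈ 275.20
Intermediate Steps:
A(P) = 0 (A(P) = (⅔)*0 = 0)
K(Q, J) = -J*Q/5 (K(Q, J) = 0 + (Q*(-⅕))*J = 0 + (-Q/5)*J = 0 - J*Q/5 = -J*Q/5)
Y(T, z) = 4 - z - 2*T (Y(T, z) = 4 - ((T + z) + T) = 4 - (z + 2*T) = 4 + (-z - 2*T) = 4 - z - 2*T)
f(W) = -4*W/5 (f(W) = 0 - ⅕*4*W = 0 - 4*W/5 = -4*W/5)
f(O)*Y(6, 0) = (-⅘*43)*(4 - 1*0 - 2*6) = -172*(4 + 0 - 12)/5 = -172/5*(-8) = 1376/5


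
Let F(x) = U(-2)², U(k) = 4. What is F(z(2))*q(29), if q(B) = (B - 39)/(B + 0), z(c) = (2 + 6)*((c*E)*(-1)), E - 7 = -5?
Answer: -160/29 ≈ -5.5172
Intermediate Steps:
E = 2 (E = 7 - 5 = 2)
z(c) = -16*c (z(c) = (2 + 6)*((c*2)*(-1)) = 8*((2*c)*(-1)) = 8*(-2*c) = -16*c)
q(B) = (-39 + B)/B
F(x) = 16 (F(x) = 4² = 16)
F(z(2))*q(29) = 16*((-39 + 29)/29) = 16*((1/29)*(-10)) = 16*(-10/29) = -160/29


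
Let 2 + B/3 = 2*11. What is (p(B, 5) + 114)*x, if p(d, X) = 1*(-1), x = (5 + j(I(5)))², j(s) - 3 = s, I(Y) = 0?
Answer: 7232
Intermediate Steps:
j(s) = 3 + s
B = 60 (B = -6 + 3*(2*11) = -6 + 3*22 = -6 + 66 = 60)
x = 64 (x = (5 + (3 + 0))² = (5 + 3)² = 8² = 64)
p(d, X) = -1
(p(B, 5) + 114)*x = (-1 + 114)*64 = 113*64 = 7232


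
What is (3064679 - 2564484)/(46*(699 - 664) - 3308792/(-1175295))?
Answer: 587876682525/1895533742 ≈ 310.14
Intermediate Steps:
(3064679 - 2564484)/(46*(699 - 664) - 3308792/(-1175295)) = 500195/(46*35 - 3308792*(-1/1175295)) = 500195/(1610 + 3308792/1175295) = 500195/(1895533742/1175295) = 500195*(1175295/1895533742) = 587876682525/1895533742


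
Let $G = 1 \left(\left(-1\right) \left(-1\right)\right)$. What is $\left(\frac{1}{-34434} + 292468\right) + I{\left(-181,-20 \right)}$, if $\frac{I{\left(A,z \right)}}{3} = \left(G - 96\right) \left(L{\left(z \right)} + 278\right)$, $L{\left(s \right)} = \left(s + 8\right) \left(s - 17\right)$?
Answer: $\frac{2985358931}{34434} \approx 86698.0$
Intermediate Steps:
$L{\left(s \right)} = \left(-17 + s\right) \left(8 + s\right)$ ($L{\left(s \right)} = \left(8 + s\right) \left(-17 + s\right) = \left(-17 + s\right) \left(8 + s\right)$)
$G = 1$ ($G = 1 \cdot 1 = 1$)
$I{\left(A,z \right)} = -40470 - 285 z^{2} + 2565 z$ ($I{\left(A,z \right)} = 3 \left(1 - 96\right) \left(\left(-136 + z^{2} - 9 z\right) + 278\right) = 3 \left(- 95 \left(142 + z^{2} - 9 z\right)\right) = 3 \left(-13490 - 95 z^{2} + 855 z\right) = -40470 - 285 z^{2} + 2565 z$)
$\left(\frac{1}{-34434} + 292468\right) + I{\left(-181,-20 \right)} = \left(\frac{1}{-34434} + 292468\right) - \left(91770 + 114000\right) = \left(- \frac{1}{34434} + 292468\right) - 205770 = \frac{10070843111}{34434} - 205770 = \frac{2985358931}{34434}$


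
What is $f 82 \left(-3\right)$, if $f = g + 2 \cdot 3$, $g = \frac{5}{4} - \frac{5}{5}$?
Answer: $- \frac{3075}{2} \approx -1537.5$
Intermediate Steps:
$g = \frac{1}{4}$ ($g = 5 \cdot \frac{1}{4} - 1 = \frac{5}{4} - 1 = \frac{1}{4} \approx 0.25$)
$f = \frac{25}{4}$ ($f = \frac{1}{4} + 2 \cdot 3 = \frac{1}{4} + 6 = \frac{25}{4} \approx 6.25$)
$f 82 \left(-3\right) = \frac{25}{4} \cdot 82 \left(-3\right) = \frac{1025}{2} \left(-3\right) = - \frac{3075}{2}$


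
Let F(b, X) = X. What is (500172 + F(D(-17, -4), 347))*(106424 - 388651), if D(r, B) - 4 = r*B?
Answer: -141259975813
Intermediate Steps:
D(r, B) = 4 + B*r (D(r, B) = 4 + r*B = 4 + B*r)
(500172 + F(D(-17, -4), 347))*(106424 - 388651) = (500172 + 347)*(106424 - 388651) = 500519*(-282227) = -141259975813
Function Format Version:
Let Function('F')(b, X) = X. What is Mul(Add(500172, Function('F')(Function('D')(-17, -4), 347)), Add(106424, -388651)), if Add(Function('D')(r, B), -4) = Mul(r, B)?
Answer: -141259975813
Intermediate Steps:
Function('D')(r, B) = Add(4, Mul(B, r)) (Function('D')(r, B) = Add(4, Mul(r, B)) = Add(4, Mul(B, r)))
Mul(Add(500172, Function('F')(Function('D')(-17, -4), 347)), Add(106424, -388651)) = Mul(Add(500172, 347), Add(106424, -388651)) = Mul(500519, -282227) = -141259975813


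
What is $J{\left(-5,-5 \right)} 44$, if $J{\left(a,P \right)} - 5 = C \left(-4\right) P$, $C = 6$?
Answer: $5500$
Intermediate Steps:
$J{\left(a,P \right)} = 5 - 24 P$ ($J{\left(a,P \right)} = 5 + 6 \left(-4\right) P = 5 - 24 P$)
$J{\left(-5,-5 \right)} 44 = \left(5 - -120\right) 44 = \left(5 + 120\right) 44 = 125 \cdot 44 = 5500$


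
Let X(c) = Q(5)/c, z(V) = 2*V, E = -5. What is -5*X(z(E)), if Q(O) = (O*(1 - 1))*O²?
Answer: 0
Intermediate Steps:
Q(O) = 0 (Q(O) = (O*0)*O² = 0*O² = 0)
X(c) = 0 (X(c) = 0/c = 0)
-5*X(z(E)) = -5*0 = 0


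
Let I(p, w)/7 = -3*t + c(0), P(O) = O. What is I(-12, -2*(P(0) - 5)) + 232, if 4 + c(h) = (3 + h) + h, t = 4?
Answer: 141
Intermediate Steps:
c(h) = -1 + 2*h (c(h) = -4 + ((3 + h) + h) = -4 + (3 + 2*h) = -1 + 2*h)
I(p, w) = -91 (I(p, w) = 7*(-3*4 + (-1 + 2*0)) = 7*(-12 + (-1 + 0)) = 7*(-12 - 1) = 7*(-13) = -91)
I(-12, -2*(P(0) - 5)) + 232 = -91 + 232 = 141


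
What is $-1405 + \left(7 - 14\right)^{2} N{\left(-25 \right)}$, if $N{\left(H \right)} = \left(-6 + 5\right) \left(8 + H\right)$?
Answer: $-572$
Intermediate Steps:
$N{\left(H \right)} = -8 - H$ ($N{\left(H \right)} = - (8 + H) = -8 - H$)
$-1405 + \left(7 - 14\right)^{2} N{\left(-25 \right)} = -1405 + \left(7 - 14\right)^{2} \left(-8 - -25\right) = -1405 + \left(-7\right)^{2} \left(-8 + 25\right) = -1405 + 49 \cdot 17 = -1405 + 833 = -572$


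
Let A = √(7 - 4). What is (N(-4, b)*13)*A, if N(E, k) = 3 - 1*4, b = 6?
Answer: -13*√3 ≈ -22.517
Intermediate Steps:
N(E, k) = -1 (N(E, k) = 3 - 4 = -1)
A = √3 ≈ 1.7320
(N(-4, b)*13)*A = (-1*13)*√3 = -13*√3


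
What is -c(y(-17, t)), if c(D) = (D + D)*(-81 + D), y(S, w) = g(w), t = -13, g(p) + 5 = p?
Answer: -3564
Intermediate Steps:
g(p) = -5 + p
y(S, w) = -5 + w
c(D) = 2*D*(-81 + D) (c(D) = (2*D)*(-81 + D) = 2*D*(-81 + D))
-c(y(-17, t)) = -2*(-5 - 13)*(-81 + (-5 - 13)) = -2*(-18)*(-81 - 18) = -2*(-18)*(-99) = -1*3564 = -3564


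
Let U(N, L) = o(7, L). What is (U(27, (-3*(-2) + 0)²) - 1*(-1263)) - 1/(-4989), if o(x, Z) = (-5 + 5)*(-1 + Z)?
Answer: 6301108/4989 ≈ 1263.0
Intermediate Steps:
o(x, Z) = 0 (o(x, Z) = 0*(-1 + Z) = 0)
U(N, L) = 0
(U(27, (-3*(-2) + 0)²) - 1*(-1263)) - 1/(-4989) = (0 - 1*(-1263)) - 1/(-4989) = (0 + 1263) - 1*(-1/4989) = 1263 + 1/4989 = 6301108/4989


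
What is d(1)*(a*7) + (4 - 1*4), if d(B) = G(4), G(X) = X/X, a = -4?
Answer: -28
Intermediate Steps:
G(X) = 1
d(B) = 1
d(1)*(a*7) + (4 - 1*4) = 1*(-4*7) + (4 - 1*4) = 1*(-28) + (4 - 4) = -28 + 0 = -28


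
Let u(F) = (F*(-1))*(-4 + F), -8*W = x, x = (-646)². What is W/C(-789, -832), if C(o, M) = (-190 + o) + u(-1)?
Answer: 104329/1968 ≈ 53.013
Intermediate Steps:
x = 417316
W = -104329/2 (W = -⅛*417316 = -104329/2 ≈ -52165.)
u(F) = -F*(-4 + F) (u(F) = (-F)*(-4 + F) = -F*(-4 + F))
C(o, M) = -195 + o (C(o, M) = (-190 + o) - (4 - 1*(-1)) = (-190 + o) - (4 + 1) = (-190 + o) - 1*5 = (-190 + o) - 5 = -195 + o)
W/C(-789, -832) = -104329/(2*(-195 - 789)) = -104329/2/(-984) = -104329/2*(-1/984) = 104329/1968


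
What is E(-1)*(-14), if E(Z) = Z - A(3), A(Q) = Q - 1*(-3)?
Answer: 98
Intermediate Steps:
A(Q) = 3 + Q (A(Q) = Q + 3 = 3 + Q)
E(Z) = -6 + Z (E(Z) = Z - (3 + 3) = Z - 1*6 = Z - 6 = -6 + Z)
E(-1)*(-14) = (-6 - 1)*(-14) = -7*(-14) = 98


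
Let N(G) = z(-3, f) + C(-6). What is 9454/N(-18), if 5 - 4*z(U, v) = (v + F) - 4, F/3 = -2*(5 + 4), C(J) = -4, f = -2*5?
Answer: 37816/57 ≈ 663.44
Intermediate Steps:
f = -10
F = -54 (F = 3*(-2*(5 + 4)) = 3*(-2*9) = 3*(-18) = -54)
z(U, v) = 63/4 - v/4 (z(U, v) = 5/4 - ((v - 54) - 4)/4 = 5/4 - ((-54 + v) - 4)/4 = 5/4 - (-58 + v)/4 = 5/4 + (29/2 - v/4) = 63/4 - v/4)
N(G) = 57/4 (N(G) = (63/4 - ¼*(-10)) - 4 = (63/4 + 5/2) - 4 = 73/4 - 4 = 57/4)
9454/N(-18) = 9454/(57/4) = 9454*(4/57) = 37816/57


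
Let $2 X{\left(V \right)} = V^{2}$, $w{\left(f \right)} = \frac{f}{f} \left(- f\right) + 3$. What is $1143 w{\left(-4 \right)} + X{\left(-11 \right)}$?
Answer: $\frac{16123}{2} \approx 8061.5$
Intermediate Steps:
$w{\left(f \right)} = 3 - f$ ($w{\left(f \right)} = 1 \left(- f\right) + 3 = - f + 3 = 3 - f$)
$X{\left(V \right)} = \frac{V^{2}}{2}$
$1143 w{\left(-4 \right)} + X{\left(-11 \right)} = 1143 \left(3 - -4\right) + \frac{\left(-11\right)^{2}}{2} = 1143 \left(3 + 4\right) + \frac{1}{2} \cdot 121 = 1143 \cdot 7 + \frac{121}{2} = 8001 + \frac{121}{2} = \frac{16123}{2}$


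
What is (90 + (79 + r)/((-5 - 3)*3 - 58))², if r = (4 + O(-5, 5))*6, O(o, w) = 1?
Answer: 52867441/6724 ≈ 7862.5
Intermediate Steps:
r = 30 (r = (4 + 1)*6 = 5*6 = 30)
(90 + (79 + r)/((-5 - 3)*3 - 58))² = (90 + (79 + 30)/((-5 - 3)*3 - 58))² = (90 + 109/(-8*3 - 58))² = (90 + 109/(-24 - 58))² = (90 + 109/(-82))² = (90 + 109*(-1/82))² = (90 - 109/82)² = (7271/82)² = 52867441/6724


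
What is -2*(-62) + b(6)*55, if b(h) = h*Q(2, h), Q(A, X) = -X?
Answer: -1856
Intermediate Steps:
b(h) = -h² (b(h) = h*(-h) = -h²)
-2*(-62) + b(6)*55 = -2*(-62) - 1*6²*55 = 124 - 1*36*55 = 124 - 36*55 = 124 - 1980 = -1856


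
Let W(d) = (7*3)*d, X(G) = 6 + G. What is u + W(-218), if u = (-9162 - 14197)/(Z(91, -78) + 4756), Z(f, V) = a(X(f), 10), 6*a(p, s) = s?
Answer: -9344553/2039 ≈ -4582.9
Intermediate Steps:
W(d) = 21*d
a(p, s) = s/6
Z(f, V) = 5/3 (Z(f, V) = (1/6)*10 = 5/3)
u = -10011/2039 (u = (-9162 - 14197)/(5/3 + 4756) = -23359/14273/3 = -23359*3/14273 = -10011/2039 ≈ -4.9098)
u + W(-218) = -10011/2039 + 21*(-218) = -10011/2039 - 4578 = -9344553/2039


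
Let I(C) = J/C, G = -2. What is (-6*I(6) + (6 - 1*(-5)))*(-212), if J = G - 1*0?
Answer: -2756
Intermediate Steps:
J = -2 (J = -2 - 1*0 = -2 + 0 = -2)
I(C) = -2/C
(-6*I(6) + (6 - 1*(-5)))*(-212) = (-(-12)/6 + (6 - 1*(-5)))*(-212) = (-(-12)/6 + (6 + 5))*(-212) = (-6*(-⅓) + 11)*(-212) = (2 + 11)*(-212) = 13*(-212) = -2756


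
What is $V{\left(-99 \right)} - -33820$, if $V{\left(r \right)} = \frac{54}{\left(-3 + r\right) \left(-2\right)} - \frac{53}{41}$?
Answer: $\frac{47143647}{1394} \approx 33819.0$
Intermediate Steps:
$V{\left(r \right)} = - \frac{53}{41} + \frac{54}{6 - 2 r}$ ($V{\left(r \right)} = \frac{54}{6 - 2 r} - \frac{53}{41} = - \frac{53}{41} + \frac{54}{6 - 2 r}$)
$V{\left(-99 \right)} - -33820 = \frac{-948 - -5247}{41 \left(-3 - 99\right)} - -33820 = \frac{-948 + 5247}{41 \left(-102\right)} + 33820 = \frac{1}{41} \left(- \frac{1}{102}\right) 4299 + 33820 = - \frac{1433}{1394} + 33820 = \frac{47143647}{1394}$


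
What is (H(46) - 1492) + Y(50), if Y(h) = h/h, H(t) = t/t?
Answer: -1490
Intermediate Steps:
H(t) = 1
Y(h) = 1
(H(46) - 1492) + Y(50) = (1 - 1492) + 1 = -1491 + 1 = -1490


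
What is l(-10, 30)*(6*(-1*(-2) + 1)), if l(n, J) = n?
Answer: -180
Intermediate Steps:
l(-10, 30)*(6*(-1*(-2) + 1)) = -60*(-1*(-2) + 1) = -60*(2 + 1) = -60*3 = -10*18 = -180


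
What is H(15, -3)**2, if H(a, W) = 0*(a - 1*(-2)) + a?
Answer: 225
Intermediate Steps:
H(a, W) = a (H(a, W) = 0*(a + 2) + a = 0*(2 + a) + a = 0 + a = a)
H(15, -3)**2 = 15**2 = 225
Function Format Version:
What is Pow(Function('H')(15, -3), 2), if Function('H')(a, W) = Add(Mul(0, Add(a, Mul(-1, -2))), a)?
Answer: 225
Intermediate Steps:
Function('H')(a, W) = a (Function('H')(a, W) = Add(Mul(0, Add(a, 2)), a) = Add(Mul(0, Add(2, a)), a) = Add(0, a) = a)
Pow(Function('H')(15, -3), 2) = Pow(15, 2) = 225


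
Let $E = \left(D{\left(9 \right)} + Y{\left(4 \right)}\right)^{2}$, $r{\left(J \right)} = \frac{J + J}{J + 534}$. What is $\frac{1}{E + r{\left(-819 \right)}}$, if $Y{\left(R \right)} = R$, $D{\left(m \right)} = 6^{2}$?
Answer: $\frac{95}{152546} \approx 0.00062276$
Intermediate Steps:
$D{\left(m \right)} = 36$
$r{\left(J \right)} = \frac{2 J}{534 + J}$
$E = 1600$ ($E = \left(36 + 4\right)^{2} = 40^{2} = 1600$)
$\frac{1}{E + r{\left(-819 \right)}} = \frac{1}{1600 + 2 \left(-819\right) \frac{1}{534 - 819}} = \frac{1}{1600 + 2 \left(-819\right) \frac{1}{-285}} = \frac{1}{1600 + 2 \left(-819\right) \left(- \frac{1}{285}\right)} = \frac{1}{1600 + \frac{546}{95}} = \frac{1}{\frac{152546}{95}} = \frac{95}{152546}$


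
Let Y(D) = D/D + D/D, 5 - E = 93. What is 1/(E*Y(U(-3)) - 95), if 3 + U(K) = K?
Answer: -1/271 ≈ -0.0036900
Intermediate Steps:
E = -88 (E = 5 - 1*93 = 5 - 93 = -88)
U(K) = -3 + K
Y(D) = 2 (Y(D) = 1 + 1 = 2)
1/(E*Y(U(-3)) - 95) = 1/(-88*2 - 95) = 1/(-176 - 95) = 1/(-271) = -1/271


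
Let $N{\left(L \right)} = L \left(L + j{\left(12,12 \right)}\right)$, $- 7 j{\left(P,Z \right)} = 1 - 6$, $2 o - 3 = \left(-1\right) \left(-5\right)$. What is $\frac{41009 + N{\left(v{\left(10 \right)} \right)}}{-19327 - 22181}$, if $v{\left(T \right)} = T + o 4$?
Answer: $- \frac{291925}{290556} \approx -1.0047$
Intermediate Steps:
$o = 4$ ($o = \frac{3}{2} + \frac{\left(-1\right) \left(-5\right)}{2} = \frac{3}{2} + \frac{1}{2} \cdot 5 = \frac{3}{2} + \frac{5}{2} = 4$)
$v{\left(T \right)} = 16 + T$ ($v{\left(T \right)} = T + 4 \cdot 4 = T + 16 = 16 + T$)
$j{\left(P,Z \right)} = \frac{5}{7}$ ($j{\left(P,Z \right)} = - \frac{1 - 6}{7} = \left(- \frac{1}{7}\right) \left(-5\right) = \frac{5}{7}$)
$N{\left(L \right)} = L \left(\frac{5}{7} + L\right)$ ($N{\left(L \right)} = L \left(L + \frac{5}{7}\right) = L \left(\frac{5}{7} + L\right)$)
$\frac{41009 + N{\left(v{\left(10 \right)} \right)}}{-19327 - 22181} = \frac{41009 + \frac{\left(16 + 10\right) \left(5 + 7 \left(16 + 10\right)\right)}{7}}{-19327 - 22181} = \frac{41009 + \frac{1}{7} \cdot 26 \left(5 + 7 \cdot 26\right)}{-41508} = \left(41009 + \frac{1}{7} \cdot 26 \left(5 + 182\right)\right) \left(- \frac{1}{41508}\right) = \left(41009 + \frac{1}{7} \cdot 26 \cdot 187\right) \left(- \frac{1}{41508}\right) = \left(41009 + \frac{4862}{7}\right) \left(- \frac{1}{41508}\right) = \frac{291925}{7} \left(- \frac{1}{41508}\right) = - \frac{291925}{290556}$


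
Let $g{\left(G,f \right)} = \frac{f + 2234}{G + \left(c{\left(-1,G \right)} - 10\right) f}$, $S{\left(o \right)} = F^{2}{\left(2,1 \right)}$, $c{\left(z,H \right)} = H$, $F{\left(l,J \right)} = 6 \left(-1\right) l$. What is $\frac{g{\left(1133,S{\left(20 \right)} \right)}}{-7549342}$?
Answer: $- \frac{1189}{614686298995} \approx -1.9343 \cdot 10^{-9}$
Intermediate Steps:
$F{\left(l,J \right)} = - 6 l$
$S{\left(o \right)} = 144$ ($S{\left(o \right)} = \left(\left(-6\right) 2\right)^{2} = \left(-12\right)^{2} = 144$)
$g{\left(G,f \right)} = \frac{2234 + f}{G + f \left(-10 + G\right)}$ ($g{\left(G,f \right)} = \frac{f + 2234}{G + \left(G - 10\right) f} = \frac{2234 + f}{G + \left(-10 + G\right) f} = \frac{2234 + f}{G + f \left(-10 + G\right)}$)
$\frac{g{\left(1133,S{\left(20 \right)} \right)}}{-7549342} = \frac{\frac{1}{1133 - 1440 + 1133 \cdot 144} \left(2234 + 144\right)}{-7549342} = \frac{1}{1133 - 1440 + 163152} \cdot 2378 \left(- \frac{1}{7549342}\right) = \frac{1}{162845} \cdot 2378 \left(- \frac{1}{7549342}\right) = \frac{2378}{162845} \left(- \frac{1}{7549342}\right) = - \frac{1189}{614686298995}$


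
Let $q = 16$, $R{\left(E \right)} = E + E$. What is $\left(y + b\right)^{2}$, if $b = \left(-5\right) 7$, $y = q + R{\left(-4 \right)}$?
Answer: $729$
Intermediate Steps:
$R{\left(E \right)} = 2 E$
$y = 8$ ($y = 16 + 2 \left(-4\right) = 16 - 8 = 8$)
$b = -35$
$\left(y + b\right)^{2} = \left(8 - 35\right)^{2} = \left(-27\right)^{2} = 729$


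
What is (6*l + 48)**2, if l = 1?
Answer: 2916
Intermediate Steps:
(6*l + 48)**2 = (6*1 + 48)**2 = (6 + 48)**2 = 54**2 = 2916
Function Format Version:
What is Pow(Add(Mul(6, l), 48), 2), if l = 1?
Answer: 2916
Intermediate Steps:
Pow(Add(Mul(6, l), 48), 2) = Pow(Add(Mul(6, 1), 48), 2) = Pow(Add(6, 48), 2) = Pow(54, 2) = 2916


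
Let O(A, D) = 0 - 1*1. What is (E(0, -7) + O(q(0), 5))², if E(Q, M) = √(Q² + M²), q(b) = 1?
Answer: 36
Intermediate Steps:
E(Q, M) = √(M² + Q²)
O(A, D) = -1 (O(A, D) = 0 - 1 = -1)
(E(0, -7) + O(q(0), 5))² = (√((-7)² + 0²) - 1)² = (√(49 + 0) - 1)² = (√49 - 1)² = (7 - 1)² = 6² = 36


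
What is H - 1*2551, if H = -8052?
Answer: -10603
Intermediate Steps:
H - 1*2551 = -8052 - 1*2551 = -8052 - 2551 = -10603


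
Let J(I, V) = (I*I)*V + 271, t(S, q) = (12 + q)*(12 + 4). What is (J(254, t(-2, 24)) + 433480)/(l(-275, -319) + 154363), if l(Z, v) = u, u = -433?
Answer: 37594967/153930 ≈ 244.23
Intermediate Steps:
t(S, q) = 192 + 16*q (t(S, q) = (12 + q)*16 = 192 + 16*q)
l(Z, v) = -433
J(I, V) = 271 + V*I**2 (J(I, V) = I**2*V + 271 = V*I**2 + 271 = 271 + V*I**2)
(J(254, t(-2, 24)) + 433480)/(l(-275, -319) + 154363) = ((271 + (192 + 16*24)*254**2) + 433480)/(-433 + 154363) = ((271 + (192 + 384)*64516) + 433480)/153930 = ((271 + 576*64516) + 433480)*(1/153930) = ((271 + 37161216) + 433480)*(1/153930) = (37161487 + 433480)*(1/153930) = 37594967*(1/153930) = 37594967/153930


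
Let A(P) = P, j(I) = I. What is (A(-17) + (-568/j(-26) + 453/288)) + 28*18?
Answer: 637003/1248 ≈ 510.42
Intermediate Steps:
(A(-17) + (-568/j(-26) + 453/288)) + 28*18 = (-17 + (-568/(-26) + 453/288)) + 28*18 = (-17 + (-568*(-1/26) + 453*(1/288))) + 504 = (-17 + (284/13 + 151/96)) + 504 = (-17 + 29227/1248) + 504 = 8011/1248 + 504 = 637003/1248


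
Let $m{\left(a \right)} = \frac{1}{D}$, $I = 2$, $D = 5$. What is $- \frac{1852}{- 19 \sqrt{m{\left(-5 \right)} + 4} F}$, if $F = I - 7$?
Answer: $- \frac{1852 \sqrt{105}}{1995} \approx -9.5125$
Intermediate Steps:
$F = -5$ ($F = 2 - 7 = -5$)
$m{\left(a \right)} = \frac{1}{5}$
$- \frac{1852}{- 19 \sqrt{m{\left(-5 \right)} + 4} F} = - \frac{1852}{- 19 \sqrt{\frac{1}{5} + 4} \left(-5\right)} = - \frac{1852}{- 19 \sqrt{\frac{21}{5}} \left(-5\right)} = - \frac{1852}{- 19 \frac{\sqrt{105}}{5} \left(-5\right)} = - \frac{1852}{- \frac{19 \sqrt{105}}{5} \left(-5\right)} = - \frac{1852}{19 \sqrt{105}} = - 1852 \frac{\sqrt{105}}{1995} = - \frac{1852 \sqrt{105}}{1995}$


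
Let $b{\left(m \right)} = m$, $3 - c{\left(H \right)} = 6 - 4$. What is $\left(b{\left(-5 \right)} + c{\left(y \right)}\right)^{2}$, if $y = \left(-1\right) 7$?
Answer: $16$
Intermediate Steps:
$y = -7$
$c{\left(H \right)} = 1$ ($c{\left(H \right)} = 3 - \left(6 - 4\right) = 3 - 2 = 1$)
$\left(b{\left(-5 \right)} + c{\left(y \right)}\right)^{2} = \left(-5 + 1\right)^{2} = \left(-4\right)^{2} = 16$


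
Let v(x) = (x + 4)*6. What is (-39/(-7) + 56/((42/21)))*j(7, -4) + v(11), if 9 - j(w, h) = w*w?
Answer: -8770/7 ≈ -1252.9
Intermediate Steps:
j(w, h) = 9 - w² (j(w, h) = 9 - w*w = 9 - w²)
v(x) = 24 + 6*x (v(x) = (4 + x)*6 = 24 + 6*x)
(-39/(-7) + 56/((42/21)))*j(7, -4) + v(11) = (-39/(-7) + 56/((42/21)))*(9 - 1*7²) + (24 + 6*11) = (-39*(-⅐) + 56/((42*(1/21))))*(9 - 1*49) + (24 + 66) = (39/7 + 56/2)*(9 - 49) + 90 = (39/7 + 56*(½))*(-40) + 90 = (39/7 + 28)*(-40) + 90 = (235/7)*(-40) + 90 = -9400/7 + 90 = -8770/7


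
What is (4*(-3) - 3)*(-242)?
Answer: 3630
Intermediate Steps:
(4*(-3) - 3)*(-242) = (-12 - 3)*(-242) = -15*(-242) = 3630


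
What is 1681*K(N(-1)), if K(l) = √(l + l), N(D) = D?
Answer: 1681*I*√2 ≈ 2377.3*I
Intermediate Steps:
K(l) = √2*√l (K(l) = √(2*l) = √2*√l)
1681*K(N(-1)) = 1681*(√2*√(-1)) = 1681*(√2*I) = 1681*(I*√2) = 1681*I*√2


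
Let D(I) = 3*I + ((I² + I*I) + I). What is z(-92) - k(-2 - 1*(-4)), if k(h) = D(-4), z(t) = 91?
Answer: 75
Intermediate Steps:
D(I) = 2*I² + 4*I (D(I) = 3*I + ((I² + I²) + I) = 3*I + (2*I² + I) = 3*I + (I + 2*I²) = 2*I² + 4*I)
k(h) = 16 (k(h) = 2*(-4)*(2 - 4) = 2*(-4)*(-2) = 16)
z(-92) - k(-2 - 1*(-4)) = 91 - 1*16 = 91 - 16 = 75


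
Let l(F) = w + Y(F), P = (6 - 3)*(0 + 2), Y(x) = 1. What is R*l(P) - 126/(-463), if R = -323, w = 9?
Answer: -1495364/463 ≈ -3229.7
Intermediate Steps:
P = 6 (P = 3*2 = 6)
l(F) = 10 (l(F) = 9 + 1 = 10)
R*l(P) - 126/(-463) = -323*10 - 126/(-463) = -3230 - 126*(-1/463) = -3230 + 126/463 = -1495364/463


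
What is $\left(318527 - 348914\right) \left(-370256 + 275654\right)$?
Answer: $2874670974$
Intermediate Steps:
$\left(318527 - 348914\right) \left(-370256 + 275654\right) = \left(-30387\right) \left(-94602\right) = 2874670974$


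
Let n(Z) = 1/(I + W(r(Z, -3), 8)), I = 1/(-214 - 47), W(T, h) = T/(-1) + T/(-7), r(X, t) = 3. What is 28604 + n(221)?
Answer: 179373857/6271 ≈ 28604.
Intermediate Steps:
W(T, h) = -8*T/7 (W(T, h) = T*(-1) + T*(-⅐) = -T - T/7 = -8*T/7)
I = -1/261 (I = 1/(-261) = -1/261 ≈ -0.0038314)
n(Z) = -1827/6271 (n(Z) = 1/(-1/261 - 8/7*3) = 1/(-1/261 - 24/7) = 1/(-6271/1827) = -1827/6271)
28604 + n(221) = 28604 - 1827/6271 = 179373857/6271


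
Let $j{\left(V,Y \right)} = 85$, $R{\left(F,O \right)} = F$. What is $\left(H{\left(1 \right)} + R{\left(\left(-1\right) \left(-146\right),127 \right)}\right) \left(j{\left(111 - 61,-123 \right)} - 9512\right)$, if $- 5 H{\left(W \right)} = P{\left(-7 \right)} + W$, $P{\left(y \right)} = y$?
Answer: $- \frac{6938272}{5} \approx -1.3877 \cdot 10^{6}$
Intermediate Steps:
$H{\left(W \right)} = \frac{7}{5} - \frac{W}{5}$ ($H{\left(W \right)} = - \frac{-7 + W}{5} = \frac{7}{5} - \frac{W}{5}$)
$\left(H{\left(1 \right)} + R{\left(\left(-1\right) \left(-146\right),127 \right)}\right) \left(j{\left(111 - 61,-123 \right)} - 9512\right) = \left(\left(\frac{7}{5} - \frac{1}{5}\right) - -146\right) \left(85 - 9512\right) = \left(\left(\frac{7}{5} - \frac{1}{5}\right) + 146\right) \left(-9427\right) = \left(\frac{6}{5} + 146\right) \left(-9427\right) = \frac{736}{5} \left(-9427\right) = - \frac{6938272}{5}$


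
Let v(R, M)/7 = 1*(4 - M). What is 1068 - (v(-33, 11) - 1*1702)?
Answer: 2819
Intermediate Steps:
v(R, M) = 28 - 7*M (v(R, M) = 7*(1*(4 - M)) = 7*(4 - M) = 28 - 7*M)
1068 - (v(-33, 11) - 1*1702) = 1068 - ((28 - 7*11) - 1*1702) = 1068 - ((28 - 77) - 1702) = 1068 - (-49 - 1702) = 1068 - 1*(-1751) = 1068 + 1751 = 2819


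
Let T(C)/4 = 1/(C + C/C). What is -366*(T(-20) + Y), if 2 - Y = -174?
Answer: -1222440/19 ≈ -64339.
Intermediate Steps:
Y = 176 (Y = 2 - 1*(-174) = 2 + 174 = 176)
T(C) = 4/(1 + C) (T(C) = 4/(C + C/C) = 4/(C + 1) = 4/(1 + C))
-366*(T(-20) + Y) = -366*(4/(1 - 20) + 176) = -366*(4/(-19) + 176) = -366*(4*(-1/19) + 176) = -366*(-4/19 + 176) = -366*3340/19 = -1222440/19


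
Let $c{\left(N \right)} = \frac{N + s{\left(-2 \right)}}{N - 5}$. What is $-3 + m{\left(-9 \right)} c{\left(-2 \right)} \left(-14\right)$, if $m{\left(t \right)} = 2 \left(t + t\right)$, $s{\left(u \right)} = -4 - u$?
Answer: $285$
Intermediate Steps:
$m{\left(t \right)} = 4 t$ ($m{\left(t \right)} = 2 \cdot 2 t = 4 t$)
$c{\left(N \right)} = \frac{-2 + N}{-5 + N}$ ($c{\left(N \right)} = \frac{N - 2}{N - 5} = \frac{N + \left(-4 + 2\right)}{-5 + N} = \frac{N - 2}{-5 + N} = \frac{-2 + N}{-5 + N}$)
$-3 + m{\left(-9 \right)} c{\left(-2 \right)} \left(-14\right) = -3 + 4 \left(-9\right) \frac{-2 - 2}{-5 - 2} \left(-14\right) = -3 - 36 \frac{1}{-7} \left(-4\right) \left(-14\right) = -3 - 36 \left(- \frac{1}{7}\right) \left(-4\right) \left(-14\right) = -3 - 36 \cdot \frac{4}{7} \left(-14\right) = -3 - -288 = -3 + 288 = 285$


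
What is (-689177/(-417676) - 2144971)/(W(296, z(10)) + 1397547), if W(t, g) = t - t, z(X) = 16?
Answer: -895902218219/583721840772 ≈ -1.5348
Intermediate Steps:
W(t, g) = 0
(-689177/(-417676) - 2144971)/(W(296, z(10)) + 1397547) = (-689177/(-417676) - 2144971)/(0 + 1397547) = (-689177*(-1/417676) - 2144971)/1397547 = (689177/417676 - 2144971)*(1/1397547) = -895902218219/417676*1/1397547 = -895902218219/583721840772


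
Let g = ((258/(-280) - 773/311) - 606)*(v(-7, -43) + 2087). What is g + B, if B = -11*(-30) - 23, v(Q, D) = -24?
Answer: -54725406697/43540 ≈ -1.2569e+6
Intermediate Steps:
B = 307 (B = 330 - 23 = 307)
g = -54738773477/43540 (g = ((258/(-280) - 773/311) - 606)*(-24 + 2087) = ((258*(-1/280) - 773*1/311) - 606)*2063 = ((-129/140 - 773/311) - 606)*2063 = (-148339/43540 - 606)*2063 = -26533579/43540*2063 = -54738773477/43540 ≈ -1.2572e+6)
g + B = -54738773477/43540 + 307 = -54725406697/43540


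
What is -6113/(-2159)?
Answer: 6113/2159 ≈ 2.8314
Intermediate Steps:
-6113/(-2159) = -6113*(-1)/2159 = -1*(-6113/2159) = 6113/2159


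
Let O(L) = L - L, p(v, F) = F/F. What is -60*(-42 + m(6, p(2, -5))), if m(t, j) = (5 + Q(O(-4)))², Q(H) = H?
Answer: 1020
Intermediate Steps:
p(v, F) = 1
O(L) = 0
m(t, j) = 25 (m(t, j) = (5 + 0)² = 5² = 25)
-60*(-42 + m(6, p(2, -5))) = -60*(-42 + 25) = -60*(-17) = 1020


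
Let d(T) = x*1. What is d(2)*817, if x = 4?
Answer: 3268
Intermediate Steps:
d(T) = 4 (d(T) = 4*1 = 4)
d(2)*817 = 4*817 = 3268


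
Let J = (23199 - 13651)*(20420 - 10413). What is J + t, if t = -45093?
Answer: 95501743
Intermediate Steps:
J = 95546836 (J = 9548*10007 = 95546836)
J + t = 95546836 - 45093 = 95501743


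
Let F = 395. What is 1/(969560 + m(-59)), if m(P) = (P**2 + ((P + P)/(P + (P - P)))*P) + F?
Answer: 1/973318 ≈ 1.0274e-6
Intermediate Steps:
m(P) = 395 + P**2 + 2*P (m(P) = (P**2 + ((P + P)/(P + (P - P)))*P) + 395 = (P**2 + ((2*P)/(P + 0))*P) + 395 = (P**2 + ((2*P)/P)*P) + 395 = (P**2 + 2*P) + 395 = 395 + P**2 + 2*P)
1/(969560 + m(-59)) = 1/(969560 + (395 + (-59)**2 + 2*(-59))) = 1/(969560 + (395 + 3481 - 118)) = 1/(969560 + 3758) = 1/973318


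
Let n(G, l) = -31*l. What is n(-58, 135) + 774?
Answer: -3411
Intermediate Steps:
n(-58, 135) + 774 = -31*135 + 774 = -4185 + 774 = -3411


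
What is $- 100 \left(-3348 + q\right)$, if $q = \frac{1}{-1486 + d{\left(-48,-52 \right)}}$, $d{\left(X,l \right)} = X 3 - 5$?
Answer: $\frac{109479620}{327} \approx 3.348 \cdot 10^{5}$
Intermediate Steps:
$d{\left(X,l \right)} = -5 + 3 X$ ($d{\left(X,l \right)} = 3 X - 5 = -5 + 3 X$)
$q = - \frac{1}{1635}$ ($q = \frac{1}{-1486 + \left(-5 + 3 \left(-48\right)\right)} = \frac{1}{-1486 - 149} = \frac{1}{-1635} = - \frac{1}{1635} \approx -0.00061162$)
$- 100 \left(-3348 + q\right) = - 100 \left(-3348 - \frac{1}{1635}\right) = \left(-100\right) \left(- \frac{5473981}{1635}\right) = \frac{109479620}{327}$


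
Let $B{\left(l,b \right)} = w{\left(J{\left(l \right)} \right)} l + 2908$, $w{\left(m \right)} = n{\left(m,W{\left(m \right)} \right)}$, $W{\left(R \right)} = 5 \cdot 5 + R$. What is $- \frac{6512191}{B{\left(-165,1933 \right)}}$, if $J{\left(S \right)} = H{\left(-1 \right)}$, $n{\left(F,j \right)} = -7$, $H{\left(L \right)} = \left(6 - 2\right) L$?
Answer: $- \frac{6512191}{4063} \approx -1602.8$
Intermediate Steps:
$H{\left(L \right)} = 4 L$
$W{\left(R \right)} = 25 + R$
$J{\left(S \right)} = -4$ ($J{\left(S \right)} = 4 \left(-1\right) = -4$)
$w{\left(m \right)} = -7$
$B{\left(l,b \right)} = 2908 - 7 l$ ($B{\left(l,b \right)} = - 7 l + 2908 = 2908 - 7 l$)
$- \frac{6512191}{B{\left(-165,1933 \right)}} = - \frac{6512191}{2908 - -1155} = - \frac{6512191}{2908 + 1155} = - \frac{6512191}{4063}$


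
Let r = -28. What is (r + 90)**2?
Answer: 3844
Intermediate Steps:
(r + 90)**2 = (-28 + 90)**2 = 62**2 = 3844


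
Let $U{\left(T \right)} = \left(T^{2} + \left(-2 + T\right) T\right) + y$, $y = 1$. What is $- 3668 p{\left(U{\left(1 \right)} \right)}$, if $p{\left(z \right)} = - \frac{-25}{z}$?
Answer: $-91700$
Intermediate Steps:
$U{\left(T \right)} = 1 + T^{2} + T \left(-2 + T\right)$ ($U{\left(T \right)} = \left(T^{2} + \left(-2 + T\right) T\right) + 1 = \left(T^{2} + T \left(-2 + T\right)\right) + 1 = 1 + T^{2} + T \left(-2 + T\right)$)
$p{\left(z \right)} = \frac{25}{z}$
$- 3668 p{\left(U{\left(1 \right)} \right)} = - 3668 \frac{25}{1 - 2 + 2 \cdot 1^{2}} = - 3668 \frac{25}{1 - 2 + 2 \cdot 1} = - 3668 \frac{25}{1 - 2 + 2} = - 3668 \cdot \frac{25}{1} = - 3668 \cdot 25 \cdot 1 = \left(-3668\right) 25 = -91700$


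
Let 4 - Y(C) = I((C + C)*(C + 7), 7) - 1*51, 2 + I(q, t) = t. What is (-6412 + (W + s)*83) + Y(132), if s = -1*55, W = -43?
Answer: -14496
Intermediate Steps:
I(q, t) = -2 + t
Y(C) = 50 (Y(C) = 4 - ((-2 + 7) - 1*51) = 4 - (5 - 51) = 4 - 1*(-46) = 4 + 46 = 50)
s = -55
(-6412 + (W + s)*83) + Y(132) = (-6412 + (-43 - 55)*83) + 50 = (-6412 - 98*83) + 50 = (-6412 - 8134) + 50 = -14546 + 50 = -14496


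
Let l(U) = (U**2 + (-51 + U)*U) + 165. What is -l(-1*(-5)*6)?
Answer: -435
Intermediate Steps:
l(U) = 165 + U**2 + U*(-51 + U) (l(U) = (U**2 + U*(-51 + U)) + 165 = 165 + U**2 + U*(-51 + U))
-l(-1*(-5)*6) = -(165 - 51*(-1*(-5))*6 + 2*(-1*(-5)*6)**2) = -(165 - 255*6 + 2*(5*6)**2) = -(165 - 51*30 + 2*30**2) = -(165 - 1530 + 2*900) = -(165 - 1530 + 1800) = -1*435 = -435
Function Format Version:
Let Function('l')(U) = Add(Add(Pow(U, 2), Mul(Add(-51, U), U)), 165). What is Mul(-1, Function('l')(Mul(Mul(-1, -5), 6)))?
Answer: -435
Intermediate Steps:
Function('l')(U) = Add(165, Pow(U, 2), Mul(U, Add(-51, U))) (Function('l')(U) = Add(Add(Pow(U, 2), Mul(U, Add(-51, U))), 165) = Add(165, Pow(U, 2), Mul(U, Add(-51, U))))
Mul(-1, Function('l')(Mul(Mul(-1, -5), 6))) = Mul(-1, Add(165, Mul(-51, Mul(Mul(-1, -5), 6)), Mul(2, Pow(Mul(Mul(-1, -5), 6), 2)))) = Mul(-1, Add(165, Mul(-51, Mul(5, 6)), Mul(2, Pow(Mul(5, 6), 2)))) = Mul(-1, Add(165, Mul(-51, 30), Mul(2, Pow(30, 2)))) = Mul(-1, Add(165, -1530, Mul(2, 900))) = Mul(-1, Add(165, -1530, 1800)) = Mul(-1, 435) = -435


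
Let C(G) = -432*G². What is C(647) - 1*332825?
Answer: -181171913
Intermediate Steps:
C(647) - 1*332825 = -432*647² - 1*332825 = -432*418609 - 332825 = -180839088 - 332825 = -181171913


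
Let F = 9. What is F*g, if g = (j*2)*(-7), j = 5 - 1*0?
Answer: -630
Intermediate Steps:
j = 5 (j = 5 + 0 = 5)
g = -70 (g = (5*2)*(-7) = 10*(-7) = -70)
F*g = 9*(-70) = -630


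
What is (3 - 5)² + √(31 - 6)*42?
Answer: 214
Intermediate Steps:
(3 - 5)² + √(31 - 6)*42 = (-2)² + √25*42 = 4 + 5*42 = 4 + 210 = 214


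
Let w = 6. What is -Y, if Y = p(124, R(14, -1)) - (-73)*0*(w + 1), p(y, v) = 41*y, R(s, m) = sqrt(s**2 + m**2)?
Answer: -5084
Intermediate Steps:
R(s, m) = sqrt(m**2 + s**2)
Y = 5084 (Y = 41*124 - (-73)*0*(6 + 1) = 5084 - (-73)*0*7 = 5084 - (-73)*0 = 5084 - 1*0 = 5084 + 0 = 5084)
-Y = -1*5084 = -5084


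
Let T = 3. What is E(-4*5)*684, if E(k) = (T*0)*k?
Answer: 0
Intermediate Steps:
E(k) = 0 (E(k) = (3*0)*k = 0*k = 0)
E(-4*5)*684 = 0*684 = 0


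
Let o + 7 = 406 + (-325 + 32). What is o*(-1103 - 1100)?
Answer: -233518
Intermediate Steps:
o = 106 (o = -7 + (406 + (-325 + 32)) = -7 + (406 - 293) = -7 + 113 = 106)
o*(-1103 - 1100) = 106*(-1103 - 1100) = 106*(-2203) = -233518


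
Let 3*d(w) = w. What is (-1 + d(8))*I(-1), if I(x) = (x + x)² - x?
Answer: 25/3 ≈ 8.3333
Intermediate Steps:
d(w) = w/3
I(x) = -x + 4*x² (I(x) = (2*x)² - x = 4*x² - x = -x + 4*x²)
(-1 + d(8))*I(-1) = (-1 + (⅓)*8)*(-(-1 + 4*(-1))) = (-1 + 8/3)*(-(-1 - 4)) = 5*(-1*(-5))/3 = (5/3)*5 = 25/3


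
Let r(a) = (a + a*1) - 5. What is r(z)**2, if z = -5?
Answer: 225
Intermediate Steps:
r(a) = -5 + 2*a (r(a) = (a + a) - 5 = 2*a - 5 = -5 + 2*a)
r(z)**2 = (-5 + 2*(-5))**2 = (-5 - 10)**2 = (-15)**2 = 225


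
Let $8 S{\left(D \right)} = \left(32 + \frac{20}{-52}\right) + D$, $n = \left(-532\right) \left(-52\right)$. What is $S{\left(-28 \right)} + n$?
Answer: $\frac{2877103}{104} \approx 27664.0$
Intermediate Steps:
$n = 27664$
$S{\left(D \right)} = \frac{411}{104} + \frac{D}{8}$ ($S{\left(D \right)} = \frac{\left(32 + \frac{20}{-52}\right) + D}{8} = \frac{\left(32 + 20 \left(- \frac{1}{52}\right)\right) + D}{8} = \frac{\left(32 - \frac{5}{13}\right) + D}{8} = \frac{\frac{411}{13} + D}{8} = \frac{411}{104} + \frac{D}{8}$)
$S{\left(-28 \right)} + n = \left(\frac{411}{104} + \frac{1}{8} \left(-28\right)\right) + 27664 = \left(\frac{411}{104} - \frac{7}{2}\right) + 27664 = \frac{47}{104} + 27664 = \frac{2877103}{104}$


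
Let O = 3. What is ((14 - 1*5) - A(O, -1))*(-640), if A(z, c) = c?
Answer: -6400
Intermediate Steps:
((14 - 1*5) - A(O, -1))*(-640) = ((14 - 1*5) - 1*(-1))*(-640) = ((14 - 5) + 1)*(-640) = (9 + 1)*(-640) = 10*(-640) = -6400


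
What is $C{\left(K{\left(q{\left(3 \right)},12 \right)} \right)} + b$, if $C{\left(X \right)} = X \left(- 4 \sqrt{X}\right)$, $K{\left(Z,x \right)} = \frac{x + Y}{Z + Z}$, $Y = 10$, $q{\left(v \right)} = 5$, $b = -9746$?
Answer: $-9746 - \frac{44 \sqrt{55}}{25} \approx -9759.0$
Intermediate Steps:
$K{\left(Z,x \right)} = \frac{10 + x}{2 Z}$ ($K{\left(Z,x \right)} = \frac{x + 10}{Z + Z} = \frac{10 + x}{2 Z}$)
$C{\left(X \right)} = - 4 X^{\frac{3}{2}}$
$C{\left(K{\left(q{\left(3 \right)},12 \right)} \right)} + b = - 4 \left(\frac{10 + 12}{2 \cdot 5}\right)^{\frac{3}{2}} - 9746 = - 4 \left(\frac{1}{2} \cdot \frac{1}{5} \cdot 22\right)^{\frac{3}{2}} - 9746 = - 4 \left(\frac{11}{5}\right)^{\frac{3}{2}} - 9746 = - 4 \frac{11 \sqrt{55}}{25} - 9746 = - \frac{44 \sqrt{55}}{25} - 9746 = -9746 - \frac{44 \sqrt{55}}{25}$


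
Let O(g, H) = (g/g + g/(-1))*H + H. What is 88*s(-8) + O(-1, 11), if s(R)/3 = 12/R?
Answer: -363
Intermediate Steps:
O(g, H) = H + H*(1 - g) (O(g, H) = (1 + g*(-1))*H + H = (1 - g)*H + H = H*(1 - g) + H = H + H*(1 - g))
s(R) = 36/R (s(R) = 3*(12/R) = 36/R)
88*s(-8) + O(-1, 11) = 88*(36/(-8)) + 11*(2 - 1*(-1)) = 88*(36*(-⅛)) + 11*(2 + 1) = 88*(-9/2) + 11*3 = -396 + 33 = -363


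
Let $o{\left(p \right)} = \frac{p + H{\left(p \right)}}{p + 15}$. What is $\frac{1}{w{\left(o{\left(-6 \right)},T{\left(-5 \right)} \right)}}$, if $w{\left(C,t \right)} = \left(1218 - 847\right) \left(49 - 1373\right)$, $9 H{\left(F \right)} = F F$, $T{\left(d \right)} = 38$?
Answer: $- \frac{1}{491204} \approx -2.0358 \cdot 10^{-6}$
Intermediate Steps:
$H{\left(F \right)} = \frac{F^{2}}{9}$ ($H{\left(F \right)} = \frac{F F}{9} = \frac{F^{2}}{9}$)
$o{\left(p \right)} = \frac{p + \frac{p^{2}}{9}}{15 + p}$ ($o{\left(p \right)} = \frac{p + \frac{p^{2}}{9}}{p + 15} = \frac{p + \frac{p^{2}}{9}}{15 + p}$)
$w{\left(C,t \right)} = -491204$ ($w{\left(C,t \right)} = 371 \left(-1324\right) = -491204$)
$\frac{1}{w{\left(o{\left(-6 \right)},T{\left(-5 \right)} \right)}} = \frac{1}{-491204} = - \frac{1}{491204}$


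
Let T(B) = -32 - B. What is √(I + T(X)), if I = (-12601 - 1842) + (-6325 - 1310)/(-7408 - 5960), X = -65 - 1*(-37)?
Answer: I*√71711841718/2228 ≈ 120.19*I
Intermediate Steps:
X = -28 (X = -65 + 37 = -28)
I = -64355463/4456 (I = -14443 - 7635/(-13368) = -14443 - 7635*(-1/13368) = -14443 + 2545/4456 = -64355463/4456 ≈ -14442.)
√(I + T(X)) = √(-64355463/4456 + (-32 - 1*(-28))) = √(-64355463/4456 + (-32 + 28)) = √(-64355463/4456 - 4) = √(-64373287/4456) = I*√71711841718/2228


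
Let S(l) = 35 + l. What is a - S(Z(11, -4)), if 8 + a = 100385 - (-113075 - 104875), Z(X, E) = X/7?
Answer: 2228033/7 ≈ 3.1829e+5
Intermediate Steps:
Z(X, E) = X/7 (Z(X, E) = X*(⅐) = X/7)
a = 318327 (a = -8 + (100385 - (-113075 - 104875)) = -8 + (100385 - 1*(-217950)) = -8 + (100385 + 217950) = -8 + 318335 = 318327)
a - S(Z(11, -4)) = 318327 - (35 + (⅐)*11) = 318327 - (35 + 11/7) = 318327 - 1*256/7 = 318327 - 256/7 = 2228033/7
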